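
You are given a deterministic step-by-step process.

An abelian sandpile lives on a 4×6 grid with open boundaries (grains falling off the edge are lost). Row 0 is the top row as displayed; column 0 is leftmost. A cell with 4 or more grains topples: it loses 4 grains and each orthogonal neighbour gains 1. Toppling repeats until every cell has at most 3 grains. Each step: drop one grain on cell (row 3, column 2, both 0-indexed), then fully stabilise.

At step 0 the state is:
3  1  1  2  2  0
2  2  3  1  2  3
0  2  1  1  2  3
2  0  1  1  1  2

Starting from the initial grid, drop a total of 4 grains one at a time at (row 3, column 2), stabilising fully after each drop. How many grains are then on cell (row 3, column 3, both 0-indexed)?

2

t=0: 3  1  1  2  2  0
2  2  3  1  2  3
0  2  1  1  2  3
2  0  1  1  1  2
t=1: 3  1  1  2  2  0
2  2  3  1  2  3
0  2  1  1  2  3
2  0  2  1  1  2
t=2: 3  1  1  2  2  0
2  2  3  1  2  3
0  2  1  1  2  3
2  0  3  1  1  2
t=3: 3  1  1  2  2  0
2  2  3  1  2  3
0  2  2  1  2  3
2  1  0  2  1  2
t=4: 3  1  1  2  2  0
2  2  3  1  2  3
0  2  2  1  2  3
2  1  1  2  1  2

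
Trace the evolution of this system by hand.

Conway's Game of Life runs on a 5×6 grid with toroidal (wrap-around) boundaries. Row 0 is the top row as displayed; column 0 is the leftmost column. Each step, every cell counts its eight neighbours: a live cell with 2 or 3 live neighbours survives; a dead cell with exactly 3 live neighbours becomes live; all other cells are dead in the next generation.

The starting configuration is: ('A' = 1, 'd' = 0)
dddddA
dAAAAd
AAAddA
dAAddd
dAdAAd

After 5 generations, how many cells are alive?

5

0) dddddA
dAAAAd
AAAddA
dAAddd
dAdAAd
1) AAdddA
dddAAd
ddddAA
ddddAA
AAdAAd
2) dAdddd
dddAdd
dddddd
dddddd
dAAAdd
3) dAdAdd
dddddd
dddddd
ddAddd
dAAddd
4) dAdddd
dddddd
dddddd
dAAddd
dAdAdd
5) ddAddd
dddddd
dddddd
dAAddd
AAdddd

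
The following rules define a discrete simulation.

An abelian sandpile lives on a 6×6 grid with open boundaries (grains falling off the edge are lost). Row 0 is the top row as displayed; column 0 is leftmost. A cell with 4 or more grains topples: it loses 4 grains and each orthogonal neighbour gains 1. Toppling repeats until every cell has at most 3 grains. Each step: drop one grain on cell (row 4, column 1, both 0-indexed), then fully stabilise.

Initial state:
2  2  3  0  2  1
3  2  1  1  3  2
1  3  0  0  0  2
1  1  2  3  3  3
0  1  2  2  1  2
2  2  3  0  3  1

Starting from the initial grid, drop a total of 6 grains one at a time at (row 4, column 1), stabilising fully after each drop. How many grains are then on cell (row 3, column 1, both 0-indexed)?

2

k=0  2  2  3  0  2  1
3  2  1  1  3  2
1  3  0  0  0  2
1  1  2  3  3  3
0  1  2  2  1  2
2  2  3  0  3  1
k=1  2  2  3  0  2  1
3  2  1  1  3  2
1  3  0  0  0  2
1  1  2  3  3  3
0  2  2  2  1  2
2  2  3  0  3  1
k=2  2  2  3  0  2  1
3  2  1  1  3  2
1  3  0  0  0  2
1  1  2  3  3  3
0  3  2  2  1  2
2  2  3  0  3  1
k=3  2  2  3  0  2  1
3  2  1  1  3  2
1  3  0  0  0  2
1  2  2  3  3  3
1  0  3  2  1  2
2  3  3  0  3  1
k=4  2  2  3  0  2  1
3  2  1  1  3  2
1  3  0  0  0  2
1  2  2  3  3  3
1  1  3  2  1  2
2  3  3  0  3  1
k=5  2  2  3  0  2  1
3  2  1  1  3  2
1  3  0  0  0  2
1  2  2  3  3  3
1  2  3  2  1  2
2  3  3  0  3  1
k=6  2  2  3  0  2  1
3  2  1  1  3  2
1  3  0  0  0  2
1  2  2  3  3  3
1  3  3  2  1  2
2  3  3  0  3  1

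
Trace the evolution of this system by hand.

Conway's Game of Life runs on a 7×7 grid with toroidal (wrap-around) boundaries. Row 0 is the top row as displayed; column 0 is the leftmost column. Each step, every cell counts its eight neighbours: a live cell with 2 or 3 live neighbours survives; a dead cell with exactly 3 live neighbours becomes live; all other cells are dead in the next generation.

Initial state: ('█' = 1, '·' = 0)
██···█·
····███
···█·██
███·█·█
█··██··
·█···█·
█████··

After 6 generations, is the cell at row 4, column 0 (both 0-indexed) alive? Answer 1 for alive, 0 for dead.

0

gen 0: ██···█·
····███
···█·██
███·█·█
█··██··
·█···█·
█████··
gen 1: ·······
·······
·███···
·██····
···██··
·····██
···███·
gen 2: ····█··
··█····
·█·█···
·█··█··
··████·
······█
····███
gen 3: ···██··
··██···
·█·█···
·█···█·
··████·
······█
····█·█
gen 4: ··█·██·
·······
·█·██··
·█···█·
··█████
······█
···██··
gen 5: ····██·
··█··█·
··█·█··
██····█
█·███·█
··█···█
···██··
gen 6: ·····█·
·····█·
█·██·██
····█·█
··██···
███···█
···██··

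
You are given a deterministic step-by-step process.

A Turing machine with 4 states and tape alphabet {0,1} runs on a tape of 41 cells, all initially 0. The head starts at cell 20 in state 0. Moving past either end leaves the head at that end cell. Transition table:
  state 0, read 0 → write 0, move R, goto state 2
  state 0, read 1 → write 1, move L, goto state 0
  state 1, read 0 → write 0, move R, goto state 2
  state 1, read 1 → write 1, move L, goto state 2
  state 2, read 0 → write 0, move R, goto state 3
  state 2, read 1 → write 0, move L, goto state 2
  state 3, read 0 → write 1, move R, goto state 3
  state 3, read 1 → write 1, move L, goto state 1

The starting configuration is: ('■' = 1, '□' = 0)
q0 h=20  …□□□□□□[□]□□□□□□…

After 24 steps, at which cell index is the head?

t=0: q0 h=20  …□□□□□□[□]□□□□□□…
t=1: q2 h=21  …□□□□□□[□]□□□□□□…
t=2: q3 h=22  …□□□□□□[□]□□□□□□…
t=3: q3 h=23  …□□□□□■[□]□□□□□□…
t=4: q3 h=24  …□□□□■■[□]□□□□□□…
t=5: q3 h=25  …□□□■■■[□]□□□□□□…
t=6: q3 h=26  …□□■■■■[□]□□□□□□…
t=7: q3 h=27  …□■■■■■[□]□□□□□□…
t=8: q3 h=28  …■■■■■■[□]□□□□□□…
t=9: q3 h=29  …■■■■■■[□]□□□□□□…
t=10: q3 h=30  …■■■■■■[□]□□□□□□…
t=11: q3 h=31  …■■■■■■[□]□□□□□□…
t=12: q3 h=32  …■■■■■■[□]□□□□□□…
t=13: q3 h=33  …■■■■■■[□]□□□□□□…
t=14: q3 h=34  …■■■■■■[□]□□□□□□|
t=15: q3 h=35  …■■■■■■[□]□□□□□|
t=16: q3 h=36  …■■■■■■[□]□□□□|
t=17: q3 h=37  …■■■■■■[□]□□□|
t=18: q3 h=38  …■■■■■■[□]□□|
t=19: q3 h=39  …■■■■■■[□]□|
t=20: q3 h=40  …■■■■■■[□]|
t=21: q3 h=40  …■■■■■■[■]|
t=22: q1 h=39  …■■■■■■[■]■|
t=23: q2 h=38  …■■■■■■[■]■■|
t=24: q2 h=37  …■■■■■■[■]□■■|

37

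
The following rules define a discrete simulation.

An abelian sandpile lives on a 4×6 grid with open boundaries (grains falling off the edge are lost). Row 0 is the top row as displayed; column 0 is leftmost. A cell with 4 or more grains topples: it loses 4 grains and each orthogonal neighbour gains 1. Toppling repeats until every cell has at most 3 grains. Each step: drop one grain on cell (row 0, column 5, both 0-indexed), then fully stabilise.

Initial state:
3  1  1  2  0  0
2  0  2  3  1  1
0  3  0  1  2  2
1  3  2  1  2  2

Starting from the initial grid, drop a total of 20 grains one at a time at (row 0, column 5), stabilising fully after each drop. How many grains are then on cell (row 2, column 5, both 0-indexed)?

3

gen 0: 3  1  1  2  0  0
2  0  2  3  1  1
0  3  0  1  2  2
1  3  2  1  2  2
gen 1: 3  1  1  2  0  1
2  0  2  3  1  1
0  3  0  1  2  2
1  3  2  1  2  2
gen 2: 3  1  1  2  0  2
2  0  2  3  1  1
0  3  0  1  2  2
1  3  2  1  2  2
gen 3: 3  1  1  2  0  3
2  0  2  3  1  1
0  3  0  1  2  2
1  3  2  1  2  2
gen 4: 3  1  1  2  1  0
2  0  2  3  1  2
0  3  0  1  2  2
1  3  2  1  2  2
gen 5: 3  1  1  2  1  1
2  0  2  3  1  2
0  3  0  1  2  2
1  3  2  1  2  2
gen 6: 3  1  1  2  1  2
2  0  2  3  1  2
0  3  0  1  2  2
1  3  2  1  2  2
gen 7: 3  1  1  2  1  3
2  0  2  3  1  2
0  3  0  1  2  2
1  3  2  1  2  2
gen 8: 3  1  1  2  2  0
2  0  2  3  1  3
0  3  0  1  2  2
1  3  2  1  2  2
gen 9: 3  1  1  2  2  1
2  0  2  3  1  3
0  3  0  1  2  2
1  3  2  1  2  2
gen 10: 3  1  1  2  2  2
2  0  2  3  1  3
0  3  0  1  2  2
1  3  2  1  2  2
gen 11: 3  1  1  2  2  3
2  0  2  3  1  3
0  3  0  1  2  2
1  3  2  1  2  2
gen 12: 3  1  1  2  3  1
2  0  2  3  2  0
0  3  0  1  2  3
1  3  2  1  2  2
gen 13: 3  1  1  2  3  2
2  0  2  3  2  0
0  3  0  1  2  3
1  3  2  1  2  2
gen 14: 3  1  1  2  3  3
2  0  2  3  2  0
0  3  0  1  2  3
1  3  2  1  2  2
gen 15: 3  1  1  3  0  1
2  0  2  3  3  1
0  3  0  1  2  3
1  3  2  1  2  2
gen 16: 3  1  1  3  0  2
2  0  2  3  3  1
0  3  0  1  2  3
1  3  2  1  2  2
gen 17: 3  1  1  3  0  3
2  0  2  3  3  1
0  3  0  1  2  3
1  3  2  1  2  2
gen 18: 3  1  1  3  1  0
2  0  2  3  3  2
0  3  0  1  2  3
1  3  2  1  2  2
gen 19: 3  1  1  3  1  1
2  0  2  3  3  2
0  3  0  1  2  3
1  3  2  1  2  2
gen 20: 3  1  1  3  1  2
2  0  2  3  3  2
0  3  0  1  2  3
1  3  2  1  2  2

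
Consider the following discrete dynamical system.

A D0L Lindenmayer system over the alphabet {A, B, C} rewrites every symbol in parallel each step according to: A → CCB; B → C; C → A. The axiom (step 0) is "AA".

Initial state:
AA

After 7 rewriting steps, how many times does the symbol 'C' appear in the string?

44

step 0: AA
step 1: CCBCCB
step 2: AACAAC
step 3: CCBCCBACCBCCBA
step 4: AACAACCCBAACAACCCB
step 5: CCBCCBACCBCCBAAACCCBCCBACCBCCBAAAC
step 6: AACAACCCBAACAACCCBCCBCCBAAACAACCCBAACAACCCBCCBCCBA
step 7: CCBCCBACCBCCBAAACCCBCCBACCBCCBAAACAACAACCCBCCBCCBACCBCCBAAACCCBCCBACCBCCBAAACAACAACCCB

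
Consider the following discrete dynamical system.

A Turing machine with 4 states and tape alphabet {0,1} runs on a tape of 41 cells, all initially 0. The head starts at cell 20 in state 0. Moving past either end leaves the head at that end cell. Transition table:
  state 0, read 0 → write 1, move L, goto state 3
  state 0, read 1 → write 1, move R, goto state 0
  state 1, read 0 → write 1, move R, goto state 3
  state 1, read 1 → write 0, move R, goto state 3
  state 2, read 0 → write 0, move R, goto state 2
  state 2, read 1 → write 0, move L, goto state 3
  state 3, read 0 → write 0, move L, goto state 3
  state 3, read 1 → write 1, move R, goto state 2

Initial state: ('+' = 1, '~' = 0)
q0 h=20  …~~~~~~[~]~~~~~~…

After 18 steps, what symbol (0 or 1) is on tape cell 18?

gen 0: q0 h=20  …~~~~~~[~]~~~~~~…
gen 1: q3 h=19  …~~~~~~[~]+~~~~~…
gen 2: q3 h=18  …~~~~~~[~]~+~~~~…
gen 3: q3 h=17  …~~~~~~[~]~~+~~~…
gen 4: q3 h=16  …~~~~~~[~]~~~+~~…
gen 5: q3 h=15  …~~~~~~[~]~~~~+~…
gen 6: q3 h=14  …~~~~~~[~]~~~~~+…
gen 7: q3 h=13  …~~~~~~[~]~~~~~~…
gen 8: q3 h=12  …~~~~~~[~]~~~~~~…
gen 9: q3 h=11  …~~~~~~[~]~~~~~~…
gen 10: q3 h=10  …~~~~~~[~]~~~~~~…
gen 11: q3 h= 9  …~~~~~~[~]~~~~~~…
gen 12: q3 h= 8  …~~~~~~[~]~~~~~~…
gen 13: q3 h= 7  …~~~~~~[~]~~~~~~…
gen 14: q3 h= 6  |~~~~~~[~]~~~~~~…
gen 15: q3 h= 5  |~~~~~[~]~~~~~~…
gen 16: q3 h= 4  |~~~~[~]~~~~~~…
gen 17: q3 h= 3  |~~~[~]~~~~~~…
gen 18: q3 h= 2  |~~[~]~~~~~~…

0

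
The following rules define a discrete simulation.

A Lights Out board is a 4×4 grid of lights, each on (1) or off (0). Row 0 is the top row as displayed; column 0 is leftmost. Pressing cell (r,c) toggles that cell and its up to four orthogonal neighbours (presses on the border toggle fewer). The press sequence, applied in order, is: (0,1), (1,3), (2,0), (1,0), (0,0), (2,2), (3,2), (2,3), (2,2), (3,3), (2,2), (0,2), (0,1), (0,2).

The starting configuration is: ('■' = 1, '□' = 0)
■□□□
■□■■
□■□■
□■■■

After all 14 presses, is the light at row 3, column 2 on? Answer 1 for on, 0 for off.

0

t=0: ■□□□
■□■■
□■□■
□■■■
t=1: □■■□
■■■■
□■□■
□■■■
t=2: □■■■
■■□□
□■□□
□■■■
t=3: □■■■
□■□□
■□□□
■■■■
t=4: ■■■■
■□□□
□□□□
■■■■
t=5: □□■■
□□□□
□□□□
■■■■
t=6: □□■■
□□■□
□■■■
■■□■
t=7: □□■■
□□■□
□■□■
■□■□
t=8: □□■■
□□■■
□■■□
■□■■
t=9: □□■■
□□□■
□□□■
■□□■
t=10: □□■■
□□□■
□□□□
■□■□
t=11: □□■■
□□■■
□■■■
■□□□
t=12: □■□□
□□□■
□■■■
■□□□
t=13: ■□■□
□■□■
□■■■
■□□□
t=14: ■■□■
□■■■
□■■■
■□□□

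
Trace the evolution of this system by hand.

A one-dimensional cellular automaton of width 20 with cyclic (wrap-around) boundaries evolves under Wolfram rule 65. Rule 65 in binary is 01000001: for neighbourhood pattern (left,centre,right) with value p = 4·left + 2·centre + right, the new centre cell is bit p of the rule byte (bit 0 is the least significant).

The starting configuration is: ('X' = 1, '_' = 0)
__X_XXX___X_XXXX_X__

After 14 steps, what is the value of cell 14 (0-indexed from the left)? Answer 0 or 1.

0

k=0  __X_XXX___X_XXXX_X__
k=1  X_____X_X______X___X
k=2  X_XXX_____XXXX___X__
k=3  ____X_XXX____X_X____
k=4  XXX_____X_XX_____XXX
k=5  __X_XXX____X_XXX____
k=6  X_____X_XX_____X_XXX
k=7  X_XXX____X_XXX______
k=8  ____X_XX_____X_XXXX_
k=9  XXX____X_XXX______X_
k=10  __X_XX_____X_XXXX___
k=11  X____X_XXX______X_XX
k=12  X_XX_____X_XXXX_____
k=13  ___X_XXX______X_XXX_
k=14  XX_____X_XXXX_____X_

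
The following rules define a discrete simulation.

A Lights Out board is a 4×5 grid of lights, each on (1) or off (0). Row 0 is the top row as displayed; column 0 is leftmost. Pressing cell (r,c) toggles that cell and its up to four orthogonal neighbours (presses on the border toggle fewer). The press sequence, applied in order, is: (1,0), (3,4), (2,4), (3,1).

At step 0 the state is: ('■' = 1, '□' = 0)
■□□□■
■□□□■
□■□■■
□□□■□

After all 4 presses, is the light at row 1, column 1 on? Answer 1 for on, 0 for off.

1

[0] ■□□□■
■□□□■
□■□■■
□□□■□
[1] □□□□■
□■□□■
■■□■■
□□□■□
[2] □□□□■
□■□□■
■■□■□
□□□□■
[3] □□□□■
□■□□□
■■□□■
□□□□□
[4] □□□□■
□■□□□
■□□□■
■■■□□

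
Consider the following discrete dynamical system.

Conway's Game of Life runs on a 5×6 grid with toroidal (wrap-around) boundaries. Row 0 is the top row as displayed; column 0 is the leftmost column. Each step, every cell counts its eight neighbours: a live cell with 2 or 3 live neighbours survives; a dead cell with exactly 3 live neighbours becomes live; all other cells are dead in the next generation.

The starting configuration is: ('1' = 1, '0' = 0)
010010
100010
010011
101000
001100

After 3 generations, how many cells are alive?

2

t=0: 010010
100010
010011
101000
001100
t=1: 011011
110110
010110
101011
001100
t=2: 000001
000000
000000
100001
000000
t=3: 000000
000000
000000
000000
100001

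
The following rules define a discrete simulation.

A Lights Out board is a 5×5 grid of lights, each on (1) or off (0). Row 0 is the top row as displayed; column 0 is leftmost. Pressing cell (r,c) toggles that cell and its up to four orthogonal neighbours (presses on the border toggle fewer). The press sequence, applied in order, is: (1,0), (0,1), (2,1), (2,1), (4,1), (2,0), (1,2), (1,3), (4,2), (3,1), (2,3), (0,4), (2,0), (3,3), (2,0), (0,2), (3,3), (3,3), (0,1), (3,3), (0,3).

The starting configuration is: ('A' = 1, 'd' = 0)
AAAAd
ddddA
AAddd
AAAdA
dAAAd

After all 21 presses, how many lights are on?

k=0  AAAAd
ddddA
AAddd
AAAdA
dAAAd
k=1  dAAAd
AAddA
dAddd
AAAdA
dAAAd
k=2  AddAd
AdddA
dAddd
AAAdA
dAAAd
k=3  AddAd
AAddA
AdAdd
AdAdA
dAAAd
k=4  AddAd
AdddA
dAddd
AAAdA
dAAAd
k=5  AddAd
AdddA
dAddd
AdAdA
AddAd
k=6  AddAd
ddddA
Adddd
ddAdA
AddAd
k=7  AdAAd
dAAAA
AdAdd
ddAdA
AddAd
k=8  AdAdd
dAddd
AdAAd
ddAdA
AddAd
k=9  AdAdd
dAddd
AdAAd
ddddA
AAAdd
k=10  AdAdd
dAddd
AAAAd
AAAdA
AdAdd
k=11  AdAdd
dAdAd
AAddA
AAAAA
AdAdd
k=12  AdAAA
dAdAA
AAddA
AAAAA
AdAdd
k=13  AdAAA
AAdAA
ddddA
dAAAA
AdAdd
k=14  AdAAA
AAdAA
dddAA
dAddd
AdAAd
k=15  AdAAA
dAdAA
AAdAA
AAddd
AdAAd
k=16  AAddA
dAAAA
AAdAA
AAddd
AdAAd
k=17  AAddA
dAAAA
AAddA
AAAAA
AdAdd
k=18  AAddA
dAAAA
AAdAA
AAddd
AdAAd
k=19  ddAdA
ddAAA
AAdAA
AAddd
AdAAd
k=20  ddAdA
ddAAA
AAddA
AAAAA
AdAdd
k=21  dddAd
ddAdA
AAddA
AAAAA
AdAdd

13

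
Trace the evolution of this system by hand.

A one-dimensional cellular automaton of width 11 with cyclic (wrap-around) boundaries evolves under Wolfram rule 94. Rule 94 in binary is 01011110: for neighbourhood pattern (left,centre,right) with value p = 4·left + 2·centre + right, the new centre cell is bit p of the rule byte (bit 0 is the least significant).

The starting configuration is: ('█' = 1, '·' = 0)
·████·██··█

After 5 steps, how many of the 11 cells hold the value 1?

6

0) ·████·██··█
1) ·█··█·█████
2) ·████·█···█
3) ·█··█·██·██
4) ·████·██·██
5) ·█··█·██·██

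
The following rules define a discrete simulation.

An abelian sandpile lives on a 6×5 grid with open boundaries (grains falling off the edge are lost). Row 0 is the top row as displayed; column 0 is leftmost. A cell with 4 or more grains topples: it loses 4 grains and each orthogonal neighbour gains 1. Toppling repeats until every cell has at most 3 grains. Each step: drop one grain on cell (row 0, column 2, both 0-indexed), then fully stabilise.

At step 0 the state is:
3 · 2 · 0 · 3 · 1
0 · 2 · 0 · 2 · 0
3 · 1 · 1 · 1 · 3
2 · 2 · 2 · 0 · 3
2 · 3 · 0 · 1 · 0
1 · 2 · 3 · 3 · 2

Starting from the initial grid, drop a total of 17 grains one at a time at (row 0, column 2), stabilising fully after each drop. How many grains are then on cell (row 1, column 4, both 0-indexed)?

gen 0: 3 · 2 · 0 · 3 · 1
0 · 2 · 0 · 2 · 0
3 · 1 · 1 · 1 · 3
2 · 2 · 2 · 0 · 3
2 · 3 · 0 · 1 · 0
1 · 2 · 3 · 3 · 2
gen 1: 3 · 2 · 1 · 3 · 1
0 · 2 · 0 · 2 · 0
3 · 1 · 1 · 1 · 3
2 · 2 · 2 · 0 · 3
2 · 3 · 0 · 1 · 0
1 · 2 · 3 · 3 · 2
gen 2: 3 · 2 · 2 · 3 · 1
0 · 2 · 0 · 2 · 0
3 · 1 · 1 · 1 · 3
2 · 2 · 2 · 0 · 3
2 · 3 · 0 · 1 · 0
1 · 2 · 3 · 3 · 2
gen 3: 3 · 2 · 3 · 3 · 1
0 · 2 · 0 · 2 · 0
3 · 1 · 1 · 1 · 3
2 · 2 · 2 · 0 · 3
2 · 3 · 0 · 1 · 0
1 · 2 · 3 · 3 · 2
gen 4: 3 · 3 · 1 · 0 · 2
0 · 2 · 1 · 3 · 0
3 · 1 · 1 · 1 · 3
2 · 2 · 2 · 0 · 3
2 · 3 · 0 · 1 · 0
1 · 2 · 3 · 3 · 2
gen 5: 3 · 3 · 2 · 0 · 2
0 · 2 · 1 · 3 · 0
3 · 1 · 1 · 1 · 3
2 · 2 · 2 · 0 · 3
2 · 3 · 0 · 1 · 0
1 · 2 · 3 · 3 · 2
gen 6: 3 · 3 · 3 · 0 · 2
0 · 2 · 1 · 3 · 0
3 · 1 · 1 · 1 · 3
2 · 2 · 2 · 0 · 3
2 · 3 · 0 · 1 · 0
1 · 2 · 3 · 3 · 2
gen 7: 0 · 1 · 1 · 1 · 2
1 · 3 · 2 · 3 · 0
3 · 1 · 1 · 1 · 3
2 · 2 · 2 · 0 · 3
2 · 3 · 0 · 1 · 0
1 · 2 · 3 · 3 · 2
gen 8: 0 · 1 · 2 · 1 · 2
1 · 3 · 2 · 3 · 0
3 · 1 · 1 · 1 · 3
2 · 2 · 2 · 0 · 3
2 · 3 · 0 · 1 · 0
1 · 2 · 3 · 3 · 2
gen 9: 0 · 1 · 3 · 1 · 2
1 · 3 · 2 · 3 · 0
3 · 1 · 1 · 1 · 3
2 · 2 · 2 · 0 · 3
2 · 3 · 0 · 1 · 0
1 · 2 · 3 · 3 · 2
gen 10: 0 · 2 · 0 · 2 · 2
1 · 3 · 3 · 3 · 0
3 · 1 · 1 · 1 · 3
2 · 2 · 2 · 0 · 3
2 · 3 · 0 · 1 · 0
1 · 2 · 3 · 3 · 2
gen 11: 0 · 2 · 1 · 2 · 2
1 · 3 · 3 · 3 · 0
3 · 1 · 1 · 1 · 3
2 · 2 · 2 · 0 · 3
2 · 3 · 0 · 1 · 0
1 · 2 · 3 · 3 · 2
gen 12: 0 · 2 · 2 · 2 · 2
1 · 3 · 3 · 3 · 0
3 · 1 · 1 · 1 · 3
2 · 2 · 2 · 0 · 3
2 · 3 · 0 · 1 · 0
1 · 2 · 3 · 3 · 2
gen 13: 0 · 2 · 3 · 2 · 2
1 · 3 · 3 · 3 · 0
3 · 1 · 1 · 1 · 3
2 · 2 · 2 · 0 · 3
2 · 3 · 0 · 1 · 0
1 · 2 · 3 · 3 · 2
gen 14: 1 · 0 · 3 · 0 · 3
2 · 1 · 2 · 1 · 1
3 · 2 · 2 · 2 · 3
2 · 2 · 2 · 0 · 3
2 · 3 · 0 · 1 · 0
1 · 2 · 3 · 3 · 2
gen 15: 1 · 1 · 0 · 1 · 3
2 · 1 · 3 · 1 · 1
3 · 2 · 2 · 2 · 3
2 · 2 · 2 · 0 · 3
2 · 3 · 0 · 1 · 0
1 · 2 · 3 · 3 · 2
gen 16: 1 · 1 · 1 · 1 · 3
2 · 1 · 3 · 1 · 1
3 · 2 · 2 · 2 · 3
2 · 2 · 2 · 0 · 3
2 · 3 · 0 · 1 · 0
1 · 2 · 3 · 3 · 2
gen 17: 1 · 1 · 2 · 1 · 3
2 · 1 · 3 · 1 · 1
3 · 2 · 2 · 2 · 3
2 · 2 · 2 · 0 · 3
2 · 3 · 0 · 1 · 0
1 · 2 · 3 · 3 · 2

1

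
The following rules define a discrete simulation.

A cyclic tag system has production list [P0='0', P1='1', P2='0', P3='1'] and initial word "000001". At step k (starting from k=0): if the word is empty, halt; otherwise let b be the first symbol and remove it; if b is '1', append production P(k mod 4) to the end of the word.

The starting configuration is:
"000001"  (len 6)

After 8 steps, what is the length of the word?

0) "000001"  (len 6)
1) "00001"  (len 5)
2) "0001"  (len 4)
3) "001"  (len 3)
4) "01"  (len 2)
5) "1"  (len 1)
6) "1"  (len 1)
7) "0"  (len 1)
8) (halted — word empty)

0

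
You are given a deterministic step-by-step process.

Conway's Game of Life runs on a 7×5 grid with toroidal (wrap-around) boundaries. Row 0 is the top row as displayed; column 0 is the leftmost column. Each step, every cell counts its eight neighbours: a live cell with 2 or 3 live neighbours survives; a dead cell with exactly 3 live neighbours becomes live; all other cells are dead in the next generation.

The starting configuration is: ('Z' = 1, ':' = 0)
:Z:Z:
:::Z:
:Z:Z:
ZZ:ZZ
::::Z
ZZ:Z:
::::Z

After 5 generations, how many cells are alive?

17

t=0: :Z:Z:
:::Z:
:Z:Z:
ZZ:ZZ
::::Z
ZZ:Z:
::::Z
t=1: ::ZZZ
:::ZZ
:Z:Z:
:Z:Z:
:::::
Z::Z:
:Z:ZZ
t=2: :::::
Z::::
Z::Z:
:::::
::Z:Z
Z:ZZ:
:Z:::
t=3: :::::
::::Z
::::Z
:::ZZ
:ZZ:Z
Z:ZZZ
:ZZ::
t=4: :::::
:::::
Z:::Z
::Z:Z
:Z:::
::::Z
ZZZ:Z
t=5: ZZ:::
:::::
Z::ZZ
:Z:ZZ
Z::Z:
::ZZZ
ZZ:ZZ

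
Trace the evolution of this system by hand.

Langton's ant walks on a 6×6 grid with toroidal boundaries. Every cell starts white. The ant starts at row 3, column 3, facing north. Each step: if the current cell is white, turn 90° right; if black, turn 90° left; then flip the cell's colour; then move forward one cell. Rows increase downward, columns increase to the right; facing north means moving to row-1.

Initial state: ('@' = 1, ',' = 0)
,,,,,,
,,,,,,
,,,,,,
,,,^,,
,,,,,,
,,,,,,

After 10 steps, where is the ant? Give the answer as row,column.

gen 0: ,,,,,,
,,,,,,
,,,,,,
,,,^,,
,,,,,,
,,,,,,
gen 1: ,,,,,,
,,,,,,
,,,,,,
,,,@>,
,,,,,,
,,,,,,
gen 2: ,,,,,,
,,,,,,
,,,,,,
,,,@@,
,,,,v,
,,,,,,
gen 3: ,,,,,,
,,,,,,
,,,,,,
,,,@@,
,,,<@,
,,,,,,
gen 4: ,,,,,,
,,,,,,
,,,,,,
,,,^@,
,,,@@,
,,,,,,
gen 5: ,,,,,,
,,,,,,
,,,,,,
,,<,@,
,,,@@,
,,,,,,
gen 6: ,,,,,,
,,,,,,
,,^,,,
,,@,@,
,,,@@,
,,,,,,
gen 7: ,,,,,,
,,,,,,
,,@>,,
,,@,@,
,,,@@,
,,,,,,
gen 8: ,,,,,,
,,,,,,
,,@@,,
,,@v@,
,,,@@,
,,,,,,
gen 9: ,,,,,,
,,,,,,
,,@@,,
,,<@@,
,,,@@,
,,,,,,
gen 10: ,,,,,,
,,,,,,
,,@@,,
,,,@@,
,,v@@,
,,,,,,

4,2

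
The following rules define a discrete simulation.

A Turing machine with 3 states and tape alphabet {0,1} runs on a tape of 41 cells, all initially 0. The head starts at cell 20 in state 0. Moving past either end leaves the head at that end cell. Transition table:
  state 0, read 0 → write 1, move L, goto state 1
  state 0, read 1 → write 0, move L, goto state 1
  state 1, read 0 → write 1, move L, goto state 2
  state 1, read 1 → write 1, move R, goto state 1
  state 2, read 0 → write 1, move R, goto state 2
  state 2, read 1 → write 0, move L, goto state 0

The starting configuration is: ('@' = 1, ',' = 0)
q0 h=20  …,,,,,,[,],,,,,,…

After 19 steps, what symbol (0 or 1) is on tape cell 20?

gen 0: q0 h=20  …,,,,,,[,],,,,,,…
gen 1: q1 h=19  …,,,,,,[,]@,,,,,…
gen 2: q2 h=18  …,,,,,,[,]@@,,,,…
gen 3: q2 h=19  …,,,,,@[@]@,,,,,…
gen 4: q0 h=18  …,,,,,,[@],@,,,,…
gen 5: q1 h=17  …,,,,,,[,],,@,,,…
gen 6: q2 h=16  …,,,,,,[,]@,,@,,…
gen 7: q2 h=17  …,,,,,@[@],,@,,,…
gen 8: q0 h=16  …,,,,,,[@],,,@,,…
gen 9: q1 h=15  …,,,,,,[,],,,,@,…
gen 10: q2 h=14  …,,,,,,[,]@,,,,@…
gen 11: q2 h=15  …,,,,,@[@],,,,@,…
gen 12: q0 h=14  …,,,,,,[@],,,,,@…
gen 13: q1 h=13  …,,,,,,[,],,,,,,…
gen 14: q2 h=12  …,,,,,,[,]@,,,,,…
gen 15: q2 h=13  …,,,,,@[@],,,,,,…
gen 16: q0 h=12  …,,,,,,[@],,,,,,…
gen 17: q1 h=11  …,,,,,,[,],,,,,,…
gen 18: q2 h=10  …,,,,,,[,]@,,,,,…
gen 19: q2 h=11  …,,,,,@[@],,,,,,…

1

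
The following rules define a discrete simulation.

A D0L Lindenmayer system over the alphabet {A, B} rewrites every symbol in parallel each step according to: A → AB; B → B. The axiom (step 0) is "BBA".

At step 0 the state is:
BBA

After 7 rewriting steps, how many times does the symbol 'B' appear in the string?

9

gen 0: BBA
gen 1: BBAB
gen 2: BBABB
gen 3: BBABBB
gen 4: BBABBBB
gen 5: BBABBBBB
gen 6: BBABBBBBB
gen 7: BBABBBBBBB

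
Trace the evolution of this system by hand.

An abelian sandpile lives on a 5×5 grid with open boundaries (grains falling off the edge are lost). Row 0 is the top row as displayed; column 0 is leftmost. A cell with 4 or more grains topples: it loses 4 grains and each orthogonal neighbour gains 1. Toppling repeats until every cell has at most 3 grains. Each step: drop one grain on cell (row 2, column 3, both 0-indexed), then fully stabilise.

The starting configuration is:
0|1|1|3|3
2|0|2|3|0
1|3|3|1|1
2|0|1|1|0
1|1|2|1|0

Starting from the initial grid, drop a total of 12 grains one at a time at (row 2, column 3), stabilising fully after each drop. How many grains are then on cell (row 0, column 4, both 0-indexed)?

step 0: 0|1|1|3|3
2|0|2|3|0
1|3|3|1|1
2|0|1|1|0
1|1|2|1|0
step 1: 0|1|1|3|3
2|0|2|3|0
1|3|3|2|1
2|0|1|1|0
1|1|2|1|0
step 2: 0|1|1|3|3
2|0|2|3|0
1|3|3|3|1
2|0|1|1|0
1|1|2|1|0
step 3: 0|1|3|1|0
2|2|0|2|2
2|0|2|2|2
2|1|2|2|0
1|1|2|1|0
step 4: 0|1|3|1|0
2|2|0|2|2
2|0|2|3|2
2|1|2|2|0
1|1|2|1|0
step 5: 0|1|3|1|0
2|2|0|3|2
2|0|3|0|3
2|1|2|3|0
1|1|2|1|0
step 6: 0|1|3|1|0
2|2|0|3|2
2|0|3|1|3
2|1|2|3|0
1|1|2|1|0
step 7: 0|1|3|1|0
2|2|0|3|2
2|0|3|2|3
2|1|2|3|0
1|1|2|1|0
step 8: 0|1|3|1|0
2|2|0|3|2
2|0|3|3|3
2|1|2|3|0
1|1|2|1|0
step 9: 0|1|3|2|1
2|2|2|2|0
2|1|2|0|2
2|2|0|2|2
1|1|3|2|0
step 10: 0|1|3|2|1
2|2|2|2|0
2|1|2|1|2
2|2|0|2|2
1|1|3|2|0
step 11: 0|1|3|2|1
2|2|2|2|0
2|1|2|2|2
2|2|0|2|2
1|1|3|2|0
step 12: 0|1|3|2|1
2|2|2|2|0
2|1|2|3|2
2|2|0|2|2
1|1|3|2|0

1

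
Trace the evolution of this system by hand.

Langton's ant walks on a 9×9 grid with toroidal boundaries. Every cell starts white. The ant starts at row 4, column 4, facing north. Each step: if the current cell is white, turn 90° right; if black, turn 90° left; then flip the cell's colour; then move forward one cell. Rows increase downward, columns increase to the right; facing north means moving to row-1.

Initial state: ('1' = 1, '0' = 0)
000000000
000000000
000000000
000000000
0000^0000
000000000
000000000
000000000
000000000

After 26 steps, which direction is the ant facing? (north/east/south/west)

south

step 0: 000000000
000000000
000000000
000000000
0000^0000
000000000
000000000
000000000
000000000
step 1: 000000000
000000000
000000000
000000000
00001>000
000000000
000000000
000000000
000000000
step 2: 000000000
000000000
000000000
000000000
000011000
00000v000
000000000
000000000
000000000
step 3: 000000000
000000000
000000000
000000000
000011000
0000<1000
000000000
000000000
000000000
step 4: 000000000
000000000
000000000
000000000
0000^1000
000011000
000000000
000000000
000000000
step 5: 000000000
000000000
000000000
000000000
000<01000
000011000
000000000
000000000
000000000
step 6: 000000000
000000000
000000000
000^00000
000101000
000011000
000000000
000000000
000000000
step 7: 000000000
000000000
000000000
0001>0000
000101000
000011000
000000000
000000000
000000000
step 8: 000000000
000000000
000000000
000110000
0001v1000
000011000
000000000
000000000
000000000
step 9: 000000000
000000000
000000000
000110000
000<11000
000011000
000000000
000000000
000000000
step 10: 000000000
000000000
000000000
000110000
000011000
000v11000
000000000
000000000
000000000
step 11: 000000000
000000000
000000000
000110000
000011000
00<111000
000000000
000000000
000000000
step 12: 000000000
000000000
000000000
000110000
00^011000
001111000
000000000
000000000
000000000
step 13: 000000000
000000000
000000000
000110000
001>11000
001111000
000000000
000000000
000000000
step 14: 000000000
000000000
000000000
000110000
001111000
001v11000
000000000
000000000
000000000
step 15: 000000000
000000000
000000000
000110000
001111000
0010>1000
000000000
000000000
000000000
step 16: 000000000
000000000
000000000
000110000
0011^1000
001001000
000000000
000000000
000000000
step 17: 000000000
000000000
000000000
000110000
001<01000
001001000
000000000
000000000
000000000
step 18: 000000000
000000000
000000000
000110000
001001000
001v01000
000000000
000000000
000000000
step 19: 000000000
000000000
000000000
000110000
001001000
00<101000
000000000
000000000
000000000
step 20: 000000000
000000000
000000000
000110000
001001000
000101000
00v000000
000000000
000000000
step 21: 000000000
000000000
000000000
000110000
001001000
000101000
0<1000000
000000000
000000000
step 22: 000000000
000000000
000000000
000110000
001001000
0^0101000
011000000
000000000
000000000
step 23: 000000000
000000000
000000000
000110000
001001000
01>101000
011000000
000000000
000000000
step 24: 000000000
000000000
000000000
000110000
001001000
011101000
01v000000
000000000
000000000
step 25: 000000000
000000000
000000000
000110000
001001000
011101000
010>00000
000000000
000000000
step 26: 000000000
000000000
000000000
000110000
001001000
011101000
010100000
000v00000
000000000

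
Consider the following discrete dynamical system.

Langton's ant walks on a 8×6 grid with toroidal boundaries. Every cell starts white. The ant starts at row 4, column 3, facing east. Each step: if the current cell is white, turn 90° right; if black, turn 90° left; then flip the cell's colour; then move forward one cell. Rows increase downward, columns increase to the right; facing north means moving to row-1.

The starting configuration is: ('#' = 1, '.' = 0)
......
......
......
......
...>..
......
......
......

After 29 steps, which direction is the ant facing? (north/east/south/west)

0) ......
......
......
......
...>..
......
......
......
1) ......
......
......
......
...#..
...v..
......
......
2) ......
......
......
......
...#..
..<#..
......
......
3) ......
......
......
......
..^#..
..##..
......
......
4) ......
......
......
......
..#>..
..##..
......
......
5) ......
......
......
...^..
..#...
..##..
......
......
6) ......
......
......
...#>.
..#...
..##..
......
......
7) ......
......
......
...##.
..#.v.
..##..
......
......
8) ......
......
......
...##.
..#<#.
..##..
......
......
9) ......
......
......
...^#.
..###.
..##..
......
......
10) ......
......
......
..<.#.
..###.
..##..
......
......
11) ......
......
..^...
..#.#.
..###.
..##..
......
......
12) ......
......
..#>..
..#.#.
..###.
..##..
......
......
13) ......
......
..##..
..#v#.
..###.
..##..
......
......
14) ......
......
..##..
..<##.
..###.
..##..
......
......
15) ......
......
..##..
...##.
..v##.
..##..
......
......
16) ......
......
..##..
...##.
...>#.
..##..
......
......
17) ......
......
..##..
...^#.
....#.
..##..
......
......
18) ......
......
..##..
..<.#.
....#.
..##..
......
......
19) ......
......
..^#..
..#.#.
....#.
..##..
......
......
20) ......
......
.<.#..
..#.#.
....#.
..##..
......
......
21) ......
.^....
.#.#..
..#.#.
....#.
..##..
......
......
22) ......
.#>...
.#.#..
..#.#.
....#.
..##..
......
......
23) ......
.##...
.#v#..
..#.#.
....#.
..##..
......
......
24) ......
.##...
.<##..
..#.#.
....#.
..##..
......
......
25) ......
.##...
..##..
.v#.#.
....#.
..##..
......
......
26) ......
.##...
..##..
<##.#.
....#.
..##..
......
......
27) ......
.##...
^.##..
###.#.
....#.
..##..
......
......
28) ......
.##...
#>##..
###.#.
....#.
..##..
......
......
29) ......
.##...
####..
#v#.#.
....#.
..##..
......
......

south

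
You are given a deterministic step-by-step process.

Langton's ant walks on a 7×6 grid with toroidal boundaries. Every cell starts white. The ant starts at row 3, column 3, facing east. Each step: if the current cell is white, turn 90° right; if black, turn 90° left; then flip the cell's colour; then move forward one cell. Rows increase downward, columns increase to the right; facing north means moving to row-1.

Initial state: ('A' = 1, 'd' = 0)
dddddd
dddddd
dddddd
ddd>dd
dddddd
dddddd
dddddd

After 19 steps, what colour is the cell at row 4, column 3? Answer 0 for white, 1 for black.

t=0: dddddd
dddddd
dddddd
ddd>dd
dddddd
dddddd
dddddd
t=1: dddddd
dddddd
dddddd
dddAdd
dddvdd
dddddd
dddddd
t=2: dddddd
dddddd
dddddd
dddAdd
dd<Add
dddddd
dddddd
t=3: dddddd
dddddd
dddddd
dd^Add
ddAAdd
dddddd
dddddd
t=4: dddddd
dddddd
dddddd
ddA>dd
ddAAdd
dddddd
dddddd
t=5: dddddd
dddddd
ddd^dd
ddAddd
ddAAdd
dddddd
dddddd
t=6: dddddd
dddddd
dddA>d
ddAddd
ddAAdd
dddddd
dddddd
t=7: dddddd
dddddd
dddAAd
ddAdvd
ddAAdd
dddddd
dddddd
t=8: dddddd
dddddd
dddAAd
ddA<Ad
ddAAdd
dddddd
dddddd
t=9: dddddd
dddddd
ddd^Ad
ddAAAd
ddAAdd
dddddd
dddddd
t=10: dddddd
dddddd
dd<dAd
ddAAAd
ddAAdd
dddddd
dddddd
t=11: dddddd
dd^ddd
ddAdAd
ddAAAd
ddAAdd
dddddd
dddddd
t=12: dddddd
ddA>dd
ddAdAd
ddAAAd
ddAAdd
dddddd
dddddd
t=13: dddddd
ddAAdd
ddAvAd
ddAAAd
ddAAdd
dddddd
dddddd
t=14: dddddd
ddAAdd
dd<AAd
ddAAAd
ddAAdd
dddddd
dddddd
t=15: dddddd
ddAAdd
dddAAd
ddvAAd
ddAAdd
dddddd
dddddd
t=16: dddddd
ddAAdd
dddAAd
ddd>Ad
ddAAdd
dddddd
dddddd
t=17: dddddd
ddAAdd
ddd^Ad
ddddAd
ddAAdd
dddddd
dddddd
t=18: dddddd
ddAAdd
dd<dAd
ddddAd
ddAAdd
dddddd
dddddd
t=19: dddddd
dd^Add
ddAdAd
ddddAd
ddAAdd
dddddd
dddddd

1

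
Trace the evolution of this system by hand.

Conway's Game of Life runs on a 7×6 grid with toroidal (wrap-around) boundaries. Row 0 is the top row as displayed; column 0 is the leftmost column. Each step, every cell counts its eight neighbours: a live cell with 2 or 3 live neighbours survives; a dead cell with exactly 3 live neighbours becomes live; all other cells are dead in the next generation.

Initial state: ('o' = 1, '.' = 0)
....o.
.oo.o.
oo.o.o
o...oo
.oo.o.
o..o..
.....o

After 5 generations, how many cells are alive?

t=0: ....o.
.oo.o.
oo.o.o
o...oo
.oo.o.
o..o..
.....o
t=1: ...ooo
.oo.o.
...o..
......
.oo.o.
oooooo
....oo
t=2: o.o...
..o..o
..oo..
..oo..
....o.
......
.o....
t=3: o.o...
..o...
.o..o.
..o.o.
...o..
......
.o....
t=4: ..o...
..oo..
.oo...
..o.o.
...o..
......
.o....
t=5: .ooo..
...o..
.o....
.oo...
...o..
......
......

8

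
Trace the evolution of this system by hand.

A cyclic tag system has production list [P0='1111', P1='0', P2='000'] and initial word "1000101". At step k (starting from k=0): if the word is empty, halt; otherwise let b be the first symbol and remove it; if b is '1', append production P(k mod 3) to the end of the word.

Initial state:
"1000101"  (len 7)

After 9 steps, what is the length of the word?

gen 0: "1000101"  (len 7)
gen 1: "0001011111"  (len 10)
gen 2: "001011111"  (len 9)
gen 3: "01011111"  (len 8)
gen 4: "1011111"  (len 7)
gen 5: "0111110"  (len 7)
gen 6: "111110"  (len 6)
gen 7: "111101111"  (len 9)
gen 8: "111011110"  (len 9)
gen 9: "11011110000"  (len 11)

11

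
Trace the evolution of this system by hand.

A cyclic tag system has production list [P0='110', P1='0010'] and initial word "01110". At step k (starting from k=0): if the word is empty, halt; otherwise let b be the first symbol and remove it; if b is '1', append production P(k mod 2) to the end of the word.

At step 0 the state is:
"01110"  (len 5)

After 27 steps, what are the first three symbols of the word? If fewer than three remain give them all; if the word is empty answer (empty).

110

gen 0: "01110"  (len 5)
gen 1: "1110"  (len 4)
gen 2: "1100010"  (len 7)
gen 3: "100010110"  (len 9)
gen 4: "000101100010"  (len 12)
gen 5: "00101100010"  (len 11)
gen 6: "0101100010"  (len 10)
gen 7: "101100010"  (len 9)
gen 8: "011000100010"  (len 12)
gen 9: "11000100010"  (len 11)
gen 10: "10001000100010"  (len 14)
gen 11: "0001000100010110"  (len 16)
gen 12: "001000100010110"  (len 15)
gen 13: "01000100010110"  (len 14)
gen 14: "1000100010110"  (len 13)
gen 15: "000100010110110"  (len 15)
gen 16: "00100010110110"  (len 14)
gen 17: "0100010110110"  (len 13)
gen 18: "100010110110"  (len 12)
gen 19: "00010110110110"  (len 14)
gen 20: "0010110110110"  (len 13)
gen 21: "010110110110"  (len 12)
gen 22: "10110110110"  (len 11)
gen 23: "0110110110110"  (len 13)
gen 24: "110110110110"  (len 12)
gen 25: "10110110110110"  (len 14)
gen 26: "01101101101100010"  (len 17)
gen 27: "1101101101100010"  (len 16)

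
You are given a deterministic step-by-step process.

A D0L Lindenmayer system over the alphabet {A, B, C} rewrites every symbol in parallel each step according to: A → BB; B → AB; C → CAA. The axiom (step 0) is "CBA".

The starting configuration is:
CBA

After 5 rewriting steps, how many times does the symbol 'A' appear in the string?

k=0  CBA
k=1  CAAABBB
k=2  CAABBBBBBABABAB
k=3  CAABBBBABABABABABABBBABBBABBBAB
k=4  CAABBBBABABABABBBABBBABBBABBBABBBABBBABABABBBABABABBBABABABBBAB
k=5  CAABBBBABABABABBBABBBABBBABBBABABABBBABABABBBABABABBBABABA…ABABABBBABBBABBBABABABBBABBBABBBABABABBBABBBABBBABABABBBAB  (len 127)

43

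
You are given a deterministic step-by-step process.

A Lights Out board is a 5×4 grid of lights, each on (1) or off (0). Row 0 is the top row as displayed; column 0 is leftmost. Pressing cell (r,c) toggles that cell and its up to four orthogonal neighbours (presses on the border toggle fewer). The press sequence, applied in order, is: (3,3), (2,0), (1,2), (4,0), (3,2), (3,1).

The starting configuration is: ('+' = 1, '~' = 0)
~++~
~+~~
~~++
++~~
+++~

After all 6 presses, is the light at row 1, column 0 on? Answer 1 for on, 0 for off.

1

[0] ~++~
~+~~
~~++
++~~
+++~
[1] ~++~
~+~~
~~+~
++++
++++
[2] ~++~
++~~
+++~
~+++
++++
[3] ~+~~
+~++
++~~
~+++
++++
[4] ~+~~
+~++
++~~
++++
~~++
[5] ~+~~
+~++
+++~
+~~~
~~~+
[6] ~+~~
+~++
+~+~
~++~
~+~+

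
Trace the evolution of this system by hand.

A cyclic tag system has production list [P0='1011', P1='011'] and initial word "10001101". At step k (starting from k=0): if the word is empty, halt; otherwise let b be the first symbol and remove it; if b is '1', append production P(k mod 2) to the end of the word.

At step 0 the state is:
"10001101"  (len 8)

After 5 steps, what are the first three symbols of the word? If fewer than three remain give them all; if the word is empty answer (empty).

101

gen 0: "10001101"  (len 8)
gen 1: "00011011011"  (len 11)
gen 2: "0011011011"  (len 10)
gen 3: "011011011"  (len 9)
gen 4: "11011011"  (len 8)
gen 5: "10110111011"  (len 11)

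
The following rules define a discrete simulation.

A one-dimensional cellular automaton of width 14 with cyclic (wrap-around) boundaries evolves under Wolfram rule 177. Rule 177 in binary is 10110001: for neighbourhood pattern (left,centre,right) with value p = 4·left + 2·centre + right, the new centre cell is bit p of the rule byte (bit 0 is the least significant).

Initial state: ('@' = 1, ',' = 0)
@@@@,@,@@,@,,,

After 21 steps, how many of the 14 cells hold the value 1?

5

step 0: @@@@,@,@@,@,,,
step 1: ,@@,@,@,,@,@@,
step 2: ,,,@,@,@,,@,,@
step 3: @@,,@,@,@,,@,,
step 4: ,,@,,@,@,@,,@,
step 5: @,,@,,@,@,@,,@
step 6: ,@,,@,,@,@,@,,
step 7: ,,@,,@,,@,@,@@
step 8: @,,@,,@,,@,@,,
step 9: ,@,,@,,@,,@,@,
step 10: ,,@,,@,,@,,@,@
step 11: @,,@,,@,,@,,@,
step 12: ,@,,@,,@,,@,,@
step 13: @,@,,@,,@,,@,,
step 14: ,@,@,,@,,@,,@,
step 15: ,,@,@,,@,,@,,@
step 16: @,,@,@,,@,,@,,
step 17: ,@,,@,@,,@,,@,
step 18: ,,@,,@,@,,@,,@
step 19: @,,@,,@,@,,@,,
step 20: ,@,,@,,@,@,,@,
step 21: ,,@,,@,,@,@,,@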